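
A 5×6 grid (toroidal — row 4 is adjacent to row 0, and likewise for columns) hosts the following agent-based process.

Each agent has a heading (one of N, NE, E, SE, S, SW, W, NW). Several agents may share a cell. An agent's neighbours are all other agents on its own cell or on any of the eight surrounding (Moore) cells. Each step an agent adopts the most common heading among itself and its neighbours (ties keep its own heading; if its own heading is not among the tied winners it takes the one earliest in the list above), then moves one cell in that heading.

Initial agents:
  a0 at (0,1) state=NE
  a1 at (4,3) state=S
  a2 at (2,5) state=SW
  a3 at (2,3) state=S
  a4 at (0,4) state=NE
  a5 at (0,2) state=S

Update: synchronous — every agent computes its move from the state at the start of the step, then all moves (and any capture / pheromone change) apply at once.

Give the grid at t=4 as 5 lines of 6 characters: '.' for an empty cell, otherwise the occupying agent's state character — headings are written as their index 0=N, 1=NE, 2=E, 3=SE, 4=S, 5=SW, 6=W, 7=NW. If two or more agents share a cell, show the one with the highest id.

......
...4..
..4...
.4.4..
..4...

t=1: a0@(4,2):NE a1@(0,3):S a2@(3,4):SW a3@(3,3):S a4@(4,5):NE a5@(1,2):S
t=2: a0@(0,2):S a1@(1,3):S a2@(4,3):SW a3@(4,3):S a4@(3,0):NE a5@(2,2):S
t=3: a0@(1,2):S a1@(2,3):S a2@(0,3):S a3@(0,3):S a4@(2,1):NE a5@(3,2):S
t=4: a0@(2,2):S a1@(3,3):S a2@(1,3):S a3@(1,3):S a4@(3,1):S a5@(4,2):S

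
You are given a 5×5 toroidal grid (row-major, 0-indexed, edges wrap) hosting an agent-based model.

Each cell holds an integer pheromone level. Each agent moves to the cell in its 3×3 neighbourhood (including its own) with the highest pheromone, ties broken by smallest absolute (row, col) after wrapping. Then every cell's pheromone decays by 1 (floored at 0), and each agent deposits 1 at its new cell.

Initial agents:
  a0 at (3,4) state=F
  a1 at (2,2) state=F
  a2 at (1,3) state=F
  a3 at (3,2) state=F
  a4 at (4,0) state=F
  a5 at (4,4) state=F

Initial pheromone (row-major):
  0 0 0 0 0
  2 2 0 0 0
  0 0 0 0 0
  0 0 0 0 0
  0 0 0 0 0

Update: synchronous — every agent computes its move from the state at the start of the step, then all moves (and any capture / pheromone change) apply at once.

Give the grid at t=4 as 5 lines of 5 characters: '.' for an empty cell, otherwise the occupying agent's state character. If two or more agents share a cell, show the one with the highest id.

t=1: a0@(2,0) a1@(1,1) a2@(0,2) a3@(2,1) a4@(0,0) a5@(0,0) | pheromone: 2 0 1 0 0 / 1 2 0 0 0 / 1 1 0 0 0 / 0 0 0 0 0 / 0 0 0 0 0
t=2: a0@(1,1) a1@(0,0) a2@(1,1) a3@(1,1) a4@(0,0) a5@(0,0) | pheromone: 4 0 0 0 0 / 0 4 0 0 0 / 0 0 0 0 0 / 0 0 0 0 0 / 0 0 0 0 0
t=3: a0@(0,0) a1@(0,0) a2@(0,0) a3@(0,0) a4@(0,0) a5@(0,0) | pheromone: 9 0 0 0 0 / 0 3 0 0 0 / 0 0 0 0 0 / 0 0 0 0 0 / 0 0 0 0 0
t=4: a0@(0,0) a1@(0,0) a2@(0,0) a3@(0,0) a4@(0,0) a5@(0,0) | pheromone: 14 0 0 0 0 / 0 2 0 0 0 / 0 0 0 0 0 / 0 0 0 0 0 / 0 0 0 0 0

F....
.....
.....
.....
.....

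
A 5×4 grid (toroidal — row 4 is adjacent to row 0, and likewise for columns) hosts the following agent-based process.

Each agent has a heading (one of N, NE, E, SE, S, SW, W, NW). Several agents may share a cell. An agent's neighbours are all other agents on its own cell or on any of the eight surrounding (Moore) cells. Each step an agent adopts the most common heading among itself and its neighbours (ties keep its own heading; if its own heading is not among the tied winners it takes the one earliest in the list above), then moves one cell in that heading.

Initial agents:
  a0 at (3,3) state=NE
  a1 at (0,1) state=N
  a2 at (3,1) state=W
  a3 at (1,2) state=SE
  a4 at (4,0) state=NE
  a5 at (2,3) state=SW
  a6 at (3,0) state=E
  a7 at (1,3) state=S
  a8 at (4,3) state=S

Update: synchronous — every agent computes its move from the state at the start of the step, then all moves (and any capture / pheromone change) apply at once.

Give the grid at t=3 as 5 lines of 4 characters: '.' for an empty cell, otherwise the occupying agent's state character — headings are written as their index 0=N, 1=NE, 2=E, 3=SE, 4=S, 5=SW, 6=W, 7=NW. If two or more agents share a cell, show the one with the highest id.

.111
1.11
...1
....
....

t=1: a0@(2,0):NE a1@(4,1):N a2@(3,0):W a3@(2,3):SE a4@(3,1):NE a5@(3,2):SW a6@(2,1):NE a7@(2,3):S a8@(3,0):NE
t=2: a0@(1,1):NE a1@(3,2):NE a2@(2,1):NE a3@(1,0):NE a4@(2,2):NE a5@(2,3):NE a6@(1,2):NE a7@(1,0):NE a8@(2,1):NE
t=3: a0@(0,2):NE a1@(2,3):NE a2@(1,2):NE a3@(0,1):NE a4@(1,3):NE a5@(1,0):NE a6@(0,3):NE a7@(0,1):NE a8@(1,2):NE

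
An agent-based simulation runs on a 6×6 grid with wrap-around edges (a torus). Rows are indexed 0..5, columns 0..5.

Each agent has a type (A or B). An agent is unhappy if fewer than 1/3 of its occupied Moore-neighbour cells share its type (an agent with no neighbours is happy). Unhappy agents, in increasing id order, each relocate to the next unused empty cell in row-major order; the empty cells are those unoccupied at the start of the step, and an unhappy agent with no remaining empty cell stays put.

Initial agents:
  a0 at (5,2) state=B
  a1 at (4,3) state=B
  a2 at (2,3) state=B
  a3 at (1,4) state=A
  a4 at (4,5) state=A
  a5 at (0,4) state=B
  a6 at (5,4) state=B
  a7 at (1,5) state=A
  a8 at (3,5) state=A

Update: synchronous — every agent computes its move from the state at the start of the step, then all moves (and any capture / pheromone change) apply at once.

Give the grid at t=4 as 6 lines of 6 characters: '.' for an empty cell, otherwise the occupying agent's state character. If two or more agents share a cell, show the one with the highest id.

.B..B.
....AA
......
.....A
...B.A
..B.B.

t=1: a0@(5,2):B a1@(4,3):B a2@(0,0):B a3@(1,4):A a4@(4,5):A a5@(0,4):B a6@(5,4):B a7@(1,5):A a8@(3,5):A
t=2: a0@(5,2):B a1@(4,3):B a2@(0,1):B a3@(1,4):A a4@(4,5):A a5@(0,4):B a6@(5,4):B a7@(1,5):A a8@(3,5):A
t=3: (unchanged — steady state)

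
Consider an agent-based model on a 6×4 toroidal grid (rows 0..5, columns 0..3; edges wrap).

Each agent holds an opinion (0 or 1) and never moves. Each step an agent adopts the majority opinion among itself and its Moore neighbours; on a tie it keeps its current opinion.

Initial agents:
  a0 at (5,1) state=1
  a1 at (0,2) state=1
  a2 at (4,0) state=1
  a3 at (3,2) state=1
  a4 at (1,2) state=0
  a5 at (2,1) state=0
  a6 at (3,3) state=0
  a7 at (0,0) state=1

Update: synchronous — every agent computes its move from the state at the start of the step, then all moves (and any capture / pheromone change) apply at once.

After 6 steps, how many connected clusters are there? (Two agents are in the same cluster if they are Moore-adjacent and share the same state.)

t=1: a0@(5,1):1 a1@(0,2):1 a2@(4,0):1 a3@(3,2):0 a4@(1,2):0 a5@(2,1):0 a6@(3,3):1 a7@(0,0):1
t=2: (unchanged — steady state)

2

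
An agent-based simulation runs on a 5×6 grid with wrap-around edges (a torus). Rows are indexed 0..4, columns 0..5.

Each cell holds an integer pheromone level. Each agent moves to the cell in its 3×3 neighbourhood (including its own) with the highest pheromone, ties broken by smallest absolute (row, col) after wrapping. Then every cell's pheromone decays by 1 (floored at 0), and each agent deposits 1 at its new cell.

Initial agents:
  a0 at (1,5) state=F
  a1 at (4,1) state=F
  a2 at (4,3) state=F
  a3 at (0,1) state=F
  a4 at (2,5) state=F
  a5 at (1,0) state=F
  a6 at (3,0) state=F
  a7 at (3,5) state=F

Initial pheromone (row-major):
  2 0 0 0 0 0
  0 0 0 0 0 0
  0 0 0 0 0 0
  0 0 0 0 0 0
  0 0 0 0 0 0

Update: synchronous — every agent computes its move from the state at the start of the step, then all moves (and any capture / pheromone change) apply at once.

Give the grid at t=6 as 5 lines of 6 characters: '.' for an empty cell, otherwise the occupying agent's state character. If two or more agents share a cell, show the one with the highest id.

t=1: a0@(0,0) a1@(0,0) a2@(0,2) a3@(0,0) a4@(1,0) a5@(0,0) a6@(2,0) a7@(2,0) | pheromone: 5 0 1 0 0 0 / 1 0 0 0 0 0 / 2 0 0 0 0 0 / 0 0 0 0 0 0 / 0 0 0 0 0 0
t=2: a0@(0,0) a1@(0,0) a2@(0,2) a3@(0,0) a4@(0,0) a5@(0,0) a6@(2,0) a7@(2,0) | pheromone: 9 0 1 0 0 0 / 0 0 0 0 0 0 / 3 0 0 0 0 0 / 0 0 0 0 0 0 / 0 0 0 0 0 0
t=3: a0@(0,0) a1@(0,0) a2@(0,2) a3@(0,0) a4@(0,0) a5@(0,0) a6@(2,0) a7@(2,0) | pheromone: 13 0 1 0 0 0 / 0 0 0 0 0 0 / 4 0 0 0 0 0 / 0 0 0 0 0 0 / 0 0 0 0 0 0
t=4: a0@(0,0) a1@(0,0) a2@(0,2) a3@(0,0) a4@(0,0) a5@(0,0) a6@(2,0) a7@(2,0) | pheromone: 17 0 1 0 0 0 / 0 0 0 0 0 0 / 5 0 0 0 0 0 / 0 0 0 0 0 0 / 0 0 0 0 0 0
t=5: a0@(0,0) a1@(0,0) a2@(0,2) a3@(0,0) a4@(0,0) a5@(0,0) a6@(2,0) a7@(2,0) | pheromone: 21 0 1 0 0 0 / 0 0 0 0 0 0 / 6 0 0 0 0 0 / 0 0 0 0 0 0 / 0 0 0 0 0 0
t=6: a0@(0,0) a1@(0,0) a2@(0,2) a3@(0,0) a4@(0,0) a5@(0,0) a6@(2,0) a7@(2,0) | pheromone: 25 0 1 0 0 0 / 0 0 0 0 0 0 / 7 0 0 0 0 0 / 0 0 0 0 0 0 / 0 0 0 0 0 0

F.F...
......
F.....
......
......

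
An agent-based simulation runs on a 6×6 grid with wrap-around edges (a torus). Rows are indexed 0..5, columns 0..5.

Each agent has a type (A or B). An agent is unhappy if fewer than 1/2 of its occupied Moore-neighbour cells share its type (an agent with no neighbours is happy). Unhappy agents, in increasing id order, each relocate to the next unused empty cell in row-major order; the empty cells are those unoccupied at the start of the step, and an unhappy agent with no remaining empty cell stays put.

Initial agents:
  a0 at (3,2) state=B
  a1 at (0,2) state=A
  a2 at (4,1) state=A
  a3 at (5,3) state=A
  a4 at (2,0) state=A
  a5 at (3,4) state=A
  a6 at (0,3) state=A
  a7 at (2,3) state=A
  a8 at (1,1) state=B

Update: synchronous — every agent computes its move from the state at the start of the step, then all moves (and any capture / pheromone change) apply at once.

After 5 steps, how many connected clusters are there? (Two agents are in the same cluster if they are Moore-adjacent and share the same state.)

t=1: a0@(0,0):B a1@(0,2):A a2@(0,1):A a3@(5,3):A a4@(0,4):A a5@(3,4):A a6@(0,3):A a7@(2,3):A a8@(0,5):B
t=2: (unchanged — steady state)

3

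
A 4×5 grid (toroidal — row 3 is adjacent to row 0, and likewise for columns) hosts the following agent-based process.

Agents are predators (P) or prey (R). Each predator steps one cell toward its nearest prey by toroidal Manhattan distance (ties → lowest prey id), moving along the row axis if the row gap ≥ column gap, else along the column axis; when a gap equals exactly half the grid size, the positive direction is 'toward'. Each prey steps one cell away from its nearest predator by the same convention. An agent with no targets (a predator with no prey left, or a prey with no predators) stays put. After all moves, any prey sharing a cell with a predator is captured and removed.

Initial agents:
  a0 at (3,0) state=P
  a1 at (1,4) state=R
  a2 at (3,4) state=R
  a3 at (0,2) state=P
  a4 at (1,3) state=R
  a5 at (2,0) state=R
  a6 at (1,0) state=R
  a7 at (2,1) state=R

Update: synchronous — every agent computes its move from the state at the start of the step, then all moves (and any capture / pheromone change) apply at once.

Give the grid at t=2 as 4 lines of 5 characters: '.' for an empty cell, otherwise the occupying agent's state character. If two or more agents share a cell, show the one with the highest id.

....P
RP.RR
.....
..R..

t=1: a0@(3,4):P a1@(0,4):R a2@(3,3):R a3@(1,2):P a4@(2,3):R a5@(1,0):R a6@(0,0):R a7@(1,1):R
t=2: a0@(0,4):P a1@(1,4):R a2@(3,2):R a3@(1,1):P a4@(1,3):R a5@(1,4):R a6@(1,0):R a7@(1,0):R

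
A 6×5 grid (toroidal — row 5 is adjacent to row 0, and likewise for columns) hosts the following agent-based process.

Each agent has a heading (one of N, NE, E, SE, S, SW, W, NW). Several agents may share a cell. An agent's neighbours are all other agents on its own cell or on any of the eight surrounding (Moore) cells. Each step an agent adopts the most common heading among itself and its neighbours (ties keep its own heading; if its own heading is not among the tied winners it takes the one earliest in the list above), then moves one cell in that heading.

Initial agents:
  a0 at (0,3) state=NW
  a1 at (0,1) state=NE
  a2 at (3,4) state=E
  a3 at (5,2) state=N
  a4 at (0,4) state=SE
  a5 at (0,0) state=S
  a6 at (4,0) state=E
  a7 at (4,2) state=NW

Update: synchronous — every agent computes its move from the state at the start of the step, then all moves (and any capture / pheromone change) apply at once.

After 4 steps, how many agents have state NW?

8

t=1: a0@(5,2):NW a1@(5,2):NE a2@(3,0):E a3@(4,1):NW a4@(1,0):SE a5@(1,0):S a6@(4,1):E a7@(3,1):NW
t=2: a0@(4,1):NW a1@(4,1):NW a2@(3,1):E a3@(3,0):NW a4@(2,1):SE a5@(2,0):S a6@(3,0):NW a7@(2,0):NW
t=3: a0@(3,0):NW a1@(3,0):NW a2@(2,0):NW a3@(2,4):NW a4@(1,0):NW a5@(1,4):NW a6@(2,4):NW a7@(1,4):NW
t=4: a0@(2,4):NW a1@(2,4):NW a2@(1,4):NW a3@(1,3):NW a4@(0,4):NW a5@(0,3):NW a6@(1,3):NW a7@(0,3):NW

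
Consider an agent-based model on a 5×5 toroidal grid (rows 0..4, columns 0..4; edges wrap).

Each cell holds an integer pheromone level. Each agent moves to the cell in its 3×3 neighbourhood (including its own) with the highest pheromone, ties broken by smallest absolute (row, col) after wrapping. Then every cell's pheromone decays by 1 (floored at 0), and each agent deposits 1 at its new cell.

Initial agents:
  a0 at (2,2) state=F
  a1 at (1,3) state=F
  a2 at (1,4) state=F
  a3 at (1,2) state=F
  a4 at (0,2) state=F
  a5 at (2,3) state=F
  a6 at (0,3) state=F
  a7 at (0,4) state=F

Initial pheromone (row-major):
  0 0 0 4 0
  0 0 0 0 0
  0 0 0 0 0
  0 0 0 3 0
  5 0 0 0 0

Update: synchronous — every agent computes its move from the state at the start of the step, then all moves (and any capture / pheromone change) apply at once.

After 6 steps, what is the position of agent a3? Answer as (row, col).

(0, 3)

t=1: a0@(3,3) a1@(0,3) a2@(0,3) a3@(0,3) a4@(0,3) a5@(3,3) a6@(0,3) a7@(4,0) | pheromone: 0 0 0 8 0 / 0 0 0 0 0 / 0 0 0 0 0 / 0 0 0 4 0 / 5 0 0 0 0
t=2: a0@(3,3) a1@(0,3) a2@(0,3) a3@(0,3) a4@(0,3) a5@(3,3) a6@(0,3) a7@(4,0) | pheromone: 0 0 0 12 0 / 0 0 0 0 0 / 0 0 0 0 0 / 0 0 0 5 0 / 5 0 0 0 0
t=3: a0@(3,3) a1@(0,3) a2@(0,3) a3@(0,3) a4@(0,3) a5@(3,3) a6@(0,3) a7@(4,0) | pheromone: 0 0 0 16 0 / 0 0 0 0 0 / 0 0 0 0 0 / 0 0 0 6 0 / 5 0 0 0 0
t=4: a0@(3,3) a1@(0,3) a2@(0,3) a3@(0,3) a4@(0,3) a5@(3,3) a6@(0,3) a7@(4,0) | pheromone: 0 0 0 20 0 / 0 0 0 0 0 / 0 0 0 0 0 / 0 0 0 7 0 / 5 0 0 0 0
t=5: a0@(3,3) a1@(0,3) a2@(0,3) a3@(0,3) a4@(0,3) a5@(3,3) a6@(0,3) a7@(4,0) | pheromone: 0 0 0 24 0 / 0 0 0 0 0 / 0 0 0 0 0 / 0 0 0 8 0 / 5 0 0 0 0
t=6: a0@(3,3) a1@(0,3) a2@(0,3) a3@(0,3) a4@(0,3) a5@(3,3) a6@(0,3) a7@(4,0) | pheromone: 0 0 0 28 0 / 0 0 0 0 0 / 0 0 0 0 0 / 0 0 0 9 0 / 5 0 0 0 0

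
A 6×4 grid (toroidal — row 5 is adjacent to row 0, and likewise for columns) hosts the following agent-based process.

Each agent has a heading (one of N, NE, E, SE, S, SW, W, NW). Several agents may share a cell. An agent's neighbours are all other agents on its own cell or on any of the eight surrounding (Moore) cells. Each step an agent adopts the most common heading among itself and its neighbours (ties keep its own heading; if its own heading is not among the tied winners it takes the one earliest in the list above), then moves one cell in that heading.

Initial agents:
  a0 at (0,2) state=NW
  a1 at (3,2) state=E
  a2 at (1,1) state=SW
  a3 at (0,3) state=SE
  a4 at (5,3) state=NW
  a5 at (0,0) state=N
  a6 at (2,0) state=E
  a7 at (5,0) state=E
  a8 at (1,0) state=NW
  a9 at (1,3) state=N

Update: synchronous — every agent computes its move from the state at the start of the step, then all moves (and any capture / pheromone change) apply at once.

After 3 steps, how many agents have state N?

4

t=1: a0@(5,1):NW a1@(3,3):E a2@(0,0):NW a3@(5,2):NW a4@(4,2):NW a5@(5,0):N a6@(2,1):E a7@(5,1):E a8@(0,0):N a9@(0,3):N
t=2: a0@(4,0):NW a1@(3,0):E a2@(5,0):N a3@(4,1):NW a4@(3,1):NW a5@(4,0):N a6@(2,2):E a7@(4,0):NW a8@(5,0):N a9@(5,3):N
t=3: a0@(3,3):NW a1@(2,3):NW a2@(4,0):N a3@(3,0):NW a4@(2,0):NW a5@(3,0):N a6@(2,3):E a7@(3,3):NW a8@(4,0):N a9@(4,3):N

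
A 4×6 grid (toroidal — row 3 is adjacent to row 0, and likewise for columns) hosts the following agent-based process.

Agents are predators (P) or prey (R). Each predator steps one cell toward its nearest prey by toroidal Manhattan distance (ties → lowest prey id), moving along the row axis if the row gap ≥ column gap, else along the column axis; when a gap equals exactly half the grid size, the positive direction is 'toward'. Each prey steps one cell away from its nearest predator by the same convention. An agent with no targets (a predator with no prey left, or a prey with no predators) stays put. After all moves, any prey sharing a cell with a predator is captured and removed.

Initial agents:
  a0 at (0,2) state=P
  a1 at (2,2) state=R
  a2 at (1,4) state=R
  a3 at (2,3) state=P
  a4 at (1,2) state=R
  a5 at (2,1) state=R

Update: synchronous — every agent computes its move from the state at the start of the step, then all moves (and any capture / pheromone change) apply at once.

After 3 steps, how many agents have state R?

3

t=1: a0@(1,2):P a1@(2,1):R a2@(0,4):R a3@(2,2):P a5@(2,0):R
t=2: a0@(2,2):P a1@(2,0):R a2@(0,5):R a3@(2,1):P a5@(2,5):R
t=3: a0@(2,1):P a1@(2,5):R a2@(3,5):R a3@(2,0):P a5@(2,4):R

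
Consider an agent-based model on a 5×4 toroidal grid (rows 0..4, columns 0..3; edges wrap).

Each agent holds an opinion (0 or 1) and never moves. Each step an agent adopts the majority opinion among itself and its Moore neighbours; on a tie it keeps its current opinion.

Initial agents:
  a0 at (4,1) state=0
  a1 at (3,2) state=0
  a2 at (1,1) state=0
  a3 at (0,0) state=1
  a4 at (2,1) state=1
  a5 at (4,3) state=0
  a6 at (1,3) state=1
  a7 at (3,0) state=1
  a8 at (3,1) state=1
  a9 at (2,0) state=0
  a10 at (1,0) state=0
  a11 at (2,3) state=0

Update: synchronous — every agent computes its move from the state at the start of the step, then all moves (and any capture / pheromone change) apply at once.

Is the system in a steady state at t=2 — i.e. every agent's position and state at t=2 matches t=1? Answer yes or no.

no

t=1: a0@(4,1):1 a1@(3,2):0 a2@(1,1):0 a3@(0,0):0 a4@(2,1):0 a5@(4,3):0 a6@(1,3):0 a7@(3,0):0 a8@(3,1):1 a9@(2,0):0 a10@(1,0):0 a11@(2,3):0
t=2: a0@(4,1):0 a1@(3,2):0 a2@(1,1):0 a3@(0,0):0 a4@(2,1):0 a5@(4,3):0 a6@(1,3):0 a7@(3,0):0 a8@(3,1):0 a9@(2,0):0 a10@(1,0):0 a11@(2,3):0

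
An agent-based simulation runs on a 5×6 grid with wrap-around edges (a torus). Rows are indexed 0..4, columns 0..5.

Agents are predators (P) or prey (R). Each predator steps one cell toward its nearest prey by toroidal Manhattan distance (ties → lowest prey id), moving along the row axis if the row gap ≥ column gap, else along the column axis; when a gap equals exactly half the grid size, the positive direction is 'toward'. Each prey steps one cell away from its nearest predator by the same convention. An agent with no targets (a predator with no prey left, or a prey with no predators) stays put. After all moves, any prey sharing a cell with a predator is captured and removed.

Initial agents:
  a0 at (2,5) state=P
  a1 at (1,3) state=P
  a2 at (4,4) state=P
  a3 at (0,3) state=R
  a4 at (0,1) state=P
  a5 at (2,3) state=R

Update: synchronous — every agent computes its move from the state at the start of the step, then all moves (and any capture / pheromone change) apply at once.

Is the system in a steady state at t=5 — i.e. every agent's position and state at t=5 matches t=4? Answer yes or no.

t=1: a0@(2,4):P a1@(0,3):P a2@(0,4):P a3@(4,3):R a4@(0,2):P a5@(3,3):R
t=2: a0@(3,4):P a1@(4,3):P a2@(4,4):P a3@(3,3):R a4@(4,2):P
t=3: a0@(3,3):P a1@(3,3):P a2@(3,4):P a4@(3,2):P
t=4: (unchanged — steady state)

yes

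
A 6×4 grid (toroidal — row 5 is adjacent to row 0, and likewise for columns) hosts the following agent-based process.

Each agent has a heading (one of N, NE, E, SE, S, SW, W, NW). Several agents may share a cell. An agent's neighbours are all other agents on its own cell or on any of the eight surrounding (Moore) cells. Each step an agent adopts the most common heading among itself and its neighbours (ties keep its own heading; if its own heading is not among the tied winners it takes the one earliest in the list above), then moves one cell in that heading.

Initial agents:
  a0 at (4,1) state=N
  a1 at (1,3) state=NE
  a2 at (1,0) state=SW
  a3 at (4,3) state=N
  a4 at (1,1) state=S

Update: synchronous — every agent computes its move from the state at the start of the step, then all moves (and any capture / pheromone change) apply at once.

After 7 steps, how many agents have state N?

4

t=1: a0@(3,1):N a1@(0,0):NE a2@(2,3):SW a3@(3,3):N a4@(2,1):S
t=2: a0@(2,1):N a1@(5,1):NE a2@(3,2):SW a3@(2,3):N a4@(3,1):S
t=3: a0@(1,1):N a1@(4,2):NE a2@(2,2):N a3@(1,3):N a4@(4,1):S
t=4: a0@(0,1):N a1@(3,3):NE a2@(1,2):N a3@(0,3):N a4@(5,1):S
t=5: a0@(5,1):N a1@(2,0):NE a2@(0,2):N a3@(5,3):N a4@(0,1):S
t=6: a0@(4,1):N a1@(1,1):NE a2@(5,2):N a3@(4,3):N a4@(5,1):N
t=7: a0@(3,1):N a1@(0,2):NE a2@(4,2):N a3@(3,3):N a4@(4,1):N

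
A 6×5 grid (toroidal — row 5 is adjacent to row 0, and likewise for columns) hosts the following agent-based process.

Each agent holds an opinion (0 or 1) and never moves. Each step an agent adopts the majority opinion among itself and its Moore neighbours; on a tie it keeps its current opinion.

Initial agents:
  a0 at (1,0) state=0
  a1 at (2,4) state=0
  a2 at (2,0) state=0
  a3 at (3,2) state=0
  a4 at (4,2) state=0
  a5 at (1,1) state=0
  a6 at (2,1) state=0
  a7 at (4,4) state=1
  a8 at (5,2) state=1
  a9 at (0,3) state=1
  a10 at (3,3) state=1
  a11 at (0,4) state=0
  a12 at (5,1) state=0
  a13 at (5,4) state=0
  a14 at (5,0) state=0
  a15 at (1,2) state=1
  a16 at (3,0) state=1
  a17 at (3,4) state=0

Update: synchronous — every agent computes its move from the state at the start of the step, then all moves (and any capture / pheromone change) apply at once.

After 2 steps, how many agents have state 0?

t=1: a0@(1,0):0 a1@(2,4):0 a2@(2,0):0 a3@(3,2):0 a4@(4,2):0 a5@(1,1):0 a6@(2,1):0 a7@(4,4):1 a8@(5,2):1 a9@(0,3):1 a10@(3,3):0 a11@(0,4):0 a12@(5,1):0 a13@(5,4):0 a14@(5,0):0 a15@(1,2):1 a16@(3,0):0 a17@(3,4):0
t=2: a0@(1,0):0 a1@(2,4):0 a2@(2,0):0 a3@(3,2):0 a4@(4,2):0 a5@(1,1):0 a6@(2,1):0 a7@(4,4):0 a8@(5,2):1 a9@(0,3):1 a10@(3,3):0 a11@(0,4):0 a12@(5,1):0 a13@(5,4):0 a14@(5,0):0 a15@(1,2):1 a16@(3,0):0 a17@(3,4):0

15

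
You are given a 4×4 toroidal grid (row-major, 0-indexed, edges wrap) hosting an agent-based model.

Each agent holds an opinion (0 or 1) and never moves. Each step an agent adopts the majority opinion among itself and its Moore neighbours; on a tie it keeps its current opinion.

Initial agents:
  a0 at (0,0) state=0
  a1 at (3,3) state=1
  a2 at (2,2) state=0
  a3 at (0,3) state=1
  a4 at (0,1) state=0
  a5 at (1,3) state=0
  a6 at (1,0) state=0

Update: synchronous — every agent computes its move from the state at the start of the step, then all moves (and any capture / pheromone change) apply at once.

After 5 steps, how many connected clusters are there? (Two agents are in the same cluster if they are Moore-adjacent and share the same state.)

t=1: a0@(0,0):0 a1@(3,3):1 a2@(2,2):0 a3@(0,3):0 a4@(0,1):0 a5@(1,3):0 a6@(1,0):0
t=2: a0@(0,0):0 a1@(3,3):0 a2@(2,2):0 a3@(0,3):0 a4@(0,1):0 a5@(1,3):0 a6@(1,0):0
t=3: (unchanged — steady state)

1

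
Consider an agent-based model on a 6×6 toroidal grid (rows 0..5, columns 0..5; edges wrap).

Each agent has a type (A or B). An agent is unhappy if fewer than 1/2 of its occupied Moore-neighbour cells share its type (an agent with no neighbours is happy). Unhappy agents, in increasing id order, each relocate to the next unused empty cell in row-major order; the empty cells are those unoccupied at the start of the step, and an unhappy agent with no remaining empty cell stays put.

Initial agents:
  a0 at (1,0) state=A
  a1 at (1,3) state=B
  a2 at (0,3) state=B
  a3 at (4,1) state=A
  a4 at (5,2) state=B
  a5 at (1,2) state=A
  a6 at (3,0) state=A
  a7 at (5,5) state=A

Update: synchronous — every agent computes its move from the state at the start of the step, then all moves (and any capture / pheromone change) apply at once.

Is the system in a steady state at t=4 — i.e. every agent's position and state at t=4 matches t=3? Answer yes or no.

yes

t=1: a0@(1,0):A a1@(1,3):B a2@(0,3):B a3@(4,1):A a4@(5,2):B a5@(0,0):A a6@(3,0):A a7@(5,5):A
t=2: (unchanged — steady state)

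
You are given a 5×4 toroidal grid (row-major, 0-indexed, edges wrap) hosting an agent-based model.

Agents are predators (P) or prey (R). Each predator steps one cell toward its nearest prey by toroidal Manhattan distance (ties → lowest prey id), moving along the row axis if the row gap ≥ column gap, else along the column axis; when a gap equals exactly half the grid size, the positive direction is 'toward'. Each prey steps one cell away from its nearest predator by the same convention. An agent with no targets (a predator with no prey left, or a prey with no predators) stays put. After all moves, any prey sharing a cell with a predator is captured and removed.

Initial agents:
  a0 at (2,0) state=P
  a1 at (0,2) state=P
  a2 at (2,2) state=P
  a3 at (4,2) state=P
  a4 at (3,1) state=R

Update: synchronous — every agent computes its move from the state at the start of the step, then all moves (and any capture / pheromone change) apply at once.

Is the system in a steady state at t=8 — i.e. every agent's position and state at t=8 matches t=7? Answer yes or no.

yes

t=1: a0@(3,0):P a1@(4,2):P a2@(3,2):P a3@(3,2):P a4@(4,1):R
t=2: a0@(4,0):P a1@(4,1):P a2@(4,2):P a3@(4,2):P
t=3: (unchanged — steady state)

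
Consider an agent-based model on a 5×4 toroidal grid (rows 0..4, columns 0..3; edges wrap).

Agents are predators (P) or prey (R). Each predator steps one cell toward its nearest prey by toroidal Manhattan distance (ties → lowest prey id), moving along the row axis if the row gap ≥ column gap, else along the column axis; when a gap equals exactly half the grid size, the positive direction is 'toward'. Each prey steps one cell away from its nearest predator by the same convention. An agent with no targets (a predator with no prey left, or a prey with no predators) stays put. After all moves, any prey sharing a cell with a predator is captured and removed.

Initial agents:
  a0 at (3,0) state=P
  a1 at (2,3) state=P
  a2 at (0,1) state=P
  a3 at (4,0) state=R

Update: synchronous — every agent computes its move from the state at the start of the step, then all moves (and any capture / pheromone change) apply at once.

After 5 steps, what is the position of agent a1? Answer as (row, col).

t=1: a0@(4,0):P a1@(3,3):P a2@(4,1):P a3@(0,0):R
t=2: a0@(0,0):P a1@(4,3):P a2@(0,1):P a3@(1,0):R
t=3: a0@(1,0):P a1@(0,3):P a2@(1,1):P a3@(2,0):R
t=4: a0@(2,0):P a1@(1,3):P a2@(2,1):P a3@(3,0):R
t=5: a0@(3,0):P a1@(2,3):P a2@(3,1):P a3@(4,0):R

(2, 3)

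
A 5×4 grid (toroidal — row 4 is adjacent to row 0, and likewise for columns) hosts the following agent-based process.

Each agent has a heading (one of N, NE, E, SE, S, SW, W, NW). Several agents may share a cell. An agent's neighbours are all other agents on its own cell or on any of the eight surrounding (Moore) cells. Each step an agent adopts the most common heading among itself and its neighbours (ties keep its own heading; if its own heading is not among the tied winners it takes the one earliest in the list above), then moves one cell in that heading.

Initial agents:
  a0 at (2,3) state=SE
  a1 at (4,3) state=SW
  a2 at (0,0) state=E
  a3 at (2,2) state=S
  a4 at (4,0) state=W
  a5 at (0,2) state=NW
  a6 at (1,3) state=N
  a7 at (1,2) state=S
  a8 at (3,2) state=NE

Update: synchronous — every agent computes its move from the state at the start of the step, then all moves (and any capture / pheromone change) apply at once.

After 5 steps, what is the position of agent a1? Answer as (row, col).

t=1: a0@(3,3):S a1@(0,2):SW a2@(0,1):E a3@(3,2):S a4@(4,3):W a5@(4,1):NW a6@(2,3):S a7@(2,2):S a8@(2,3):NE
t=2: a0@(4,3):S a1@(1,1):SW a2@(0,2):E a3@(4,2):S a4@(0,3):S a5@(3,0):NW a6@(3,3):S a7@(3,2):S a8@(3,3):S
t=3: a0@(0,3):S a1@(2,0):SW a2@(1,2):S a3@(0,2):S a4@(1,3):S a5@(4,0):S a6@(4,3):S a7@(4,2):S a8@(4,3):S
t=4: a0@(1,3):S a1@(3,3):SW a2@(2,2):S a3@(1,2):S a4@(2,3):S a5@(0,0):S a6@(0,3):S a7@(0,2):S a8@(0,3):S
t=5: a0@(2,3):S a1@(4,3):S a2@(3,2):S a3@(2,2):S a4@(3,3):S a5@(1,0):S a6@(1,3):S a7@(1,2):S a8@(1,3):S

(4, 3)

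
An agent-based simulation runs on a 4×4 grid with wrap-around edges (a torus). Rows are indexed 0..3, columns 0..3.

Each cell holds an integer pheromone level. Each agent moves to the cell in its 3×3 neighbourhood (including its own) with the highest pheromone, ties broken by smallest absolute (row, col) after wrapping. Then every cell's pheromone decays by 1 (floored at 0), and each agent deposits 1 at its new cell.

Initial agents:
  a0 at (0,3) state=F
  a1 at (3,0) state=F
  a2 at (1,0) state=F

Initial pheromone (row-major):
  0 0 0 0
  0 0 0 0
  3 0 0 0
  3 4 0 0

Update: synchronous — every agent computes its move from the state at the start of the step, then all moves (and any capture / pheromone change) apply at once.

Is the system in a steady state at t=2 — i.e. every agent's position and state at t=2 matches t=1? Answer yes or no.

no

t=1: a0@(3,0) a1@(3,1) a2@(2,0) | pheromone: 0 0 0 0 / 0 0 0 0 / 3 0 0 0 / 3 4 0 0
t=2: a0@(3,1) a1@(3,1) a2@(3,1) | pheromone: 0 0 0 0 / 0 0 0 0 / 2 0 0 0 / 2 6 0 0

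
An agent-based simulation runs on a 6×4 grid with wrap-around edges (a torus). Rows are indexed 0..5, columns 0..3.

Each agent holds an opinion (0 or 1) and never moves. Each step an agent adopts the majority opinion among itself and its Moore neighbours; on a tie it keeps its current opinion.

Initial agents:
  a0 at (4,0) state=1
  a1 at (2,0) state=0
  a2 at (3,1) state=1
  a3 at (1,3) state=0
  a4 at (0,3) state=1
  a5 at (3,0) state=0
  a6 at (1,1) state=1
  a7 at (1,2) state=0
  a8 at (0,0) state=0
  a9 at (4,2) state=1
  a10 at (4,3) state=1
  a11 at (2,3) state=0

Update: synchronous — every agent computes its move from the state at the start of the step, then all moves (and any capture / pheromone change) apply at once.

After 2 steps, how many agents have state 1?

t=1: a0@(4,0):1 a1@(2,0):0 a2@(3,1):1 a3@(1,3):0 a4@(0,3):0 a5@(3,0):0 a6@(1,1):0 a7@(1,2):0 a8@(0,0):0 a9@(4,2):1 a10@(4,3):1 a11@(2,3):0
t=2: (unchanged — steady state)

4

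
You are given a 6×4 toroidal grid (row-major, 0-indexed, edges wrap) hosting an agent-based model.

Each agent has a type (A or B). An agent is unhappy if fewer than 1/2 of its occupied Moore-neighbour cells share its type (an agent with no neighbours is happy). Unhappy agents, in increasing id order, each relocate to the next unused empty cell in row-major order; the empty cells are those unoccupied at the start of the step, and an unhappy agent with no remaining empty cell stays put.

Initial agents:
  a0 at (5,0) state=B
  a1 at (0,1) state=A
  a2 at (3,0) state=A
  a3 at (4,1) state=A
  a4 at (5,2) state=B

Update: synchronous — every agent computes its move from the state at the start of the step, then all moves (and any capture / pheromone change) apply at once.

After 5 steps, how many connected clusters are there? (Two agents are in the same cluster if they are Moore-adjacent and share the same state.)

3

t=1: a0@(0,0):B a1@(0,2):A a2@(3,0):A a3@(0,3):A a4@(1,0):B
t=2: a0@(0,0):B a1@(0,2):A a2@(3,0):A a3@(0,1):A a4@(1,0):B
t=3: a0@(0,0):B a1@(0,2):A a2@(3,0):A a3@(0,3):A a4@(1,0):B
t=4: a0@(0,0):B a1@(0,2):A a2@(3,0):A a3@(0,1):A a4@(1,0):B
t=5: a0@(0,0):B a1@(0,2):A a2@(3,0):A a3@(0,3):A a4@(1,0):B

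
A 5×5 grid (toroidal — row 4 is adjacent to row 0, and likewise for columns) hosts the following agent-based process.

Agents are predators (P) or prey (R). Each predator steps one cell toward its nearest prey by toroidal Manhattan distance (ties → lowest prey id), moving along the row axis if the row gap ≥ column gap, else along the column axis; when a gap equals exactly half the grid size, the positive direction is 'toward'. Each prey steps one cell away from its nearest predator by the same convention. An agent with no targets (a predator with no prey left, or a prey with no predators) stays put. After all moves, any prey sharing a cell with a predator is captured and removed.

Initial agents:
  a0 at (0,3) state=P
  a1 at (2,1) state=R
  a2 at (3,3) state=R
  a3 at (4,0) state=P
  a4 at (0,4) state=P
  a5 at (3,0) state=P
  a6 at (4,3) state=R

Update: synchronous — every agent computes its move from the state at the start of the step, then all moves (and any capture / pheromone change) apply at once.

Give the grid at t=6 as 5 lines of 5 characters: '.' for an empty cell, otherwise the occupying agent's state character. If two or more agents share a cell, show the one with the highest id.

.....
.R...
P..R.
...R.
...PP

t=1: a0@(4,3):P a1@(1,1):R a2@(2,3):R a3@(4,4):P a4@(4,4):P a5@(2,0):P a6@(3,3):R
t=2: a0@(3,3):P a1@(0,1):R a2@(1,3):R a3@(3,4):P a4@(3,4):P a5@(1,0):P a6@(2,3):R
t=3: a0@(2,3):P a1@(4,1):R a2@(0,3):R a3@(2,4):P a4@(2,4):P a5@(0,0):P a6@(1,3):R
t=4: a0@(1,3):P a1@(3,1):R a2@(4,3):R a3@(1,4):P a4@(1,4):P a5@(4,0):P a6@(0,3):R
t=5: a0@(0,3):P a1@(2,1):R a2@(3,3):R a3@(0,4):P a4@(0,4):P a5@(3,0):P a6@(4,3):R
t=6: a0@(4,3):P a1@(1,1):R a2@(2,3):R a3@(4,4):P a4@(4,4):P a5@(2,0):P a6@(3,3):R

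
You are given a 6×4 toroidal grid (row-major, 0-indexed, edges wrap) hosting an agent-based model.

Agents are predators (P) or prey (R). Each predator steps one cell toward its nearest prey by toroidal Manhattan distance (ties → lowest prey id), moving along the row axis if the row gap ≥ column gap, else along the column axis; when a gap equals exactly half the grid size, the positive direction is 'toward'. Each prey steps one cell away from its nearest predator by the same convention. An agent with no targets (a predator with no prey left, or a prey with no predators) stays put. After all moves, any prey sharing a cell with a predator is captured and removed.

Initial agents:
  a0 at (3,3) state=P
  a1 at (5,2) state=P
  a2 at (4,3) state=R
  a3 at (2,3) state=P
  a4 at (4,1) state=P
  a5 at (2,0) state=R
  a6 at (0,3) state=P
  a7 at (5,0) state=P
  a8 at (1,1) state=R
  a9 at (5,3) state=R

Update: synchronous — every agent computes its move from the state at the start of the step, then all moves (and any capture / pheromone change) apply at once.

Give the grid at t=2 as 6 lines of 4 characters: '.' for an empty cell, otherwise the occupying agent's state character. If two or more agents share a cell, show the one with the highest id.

....
....
.PR.
..P.
....
PR.P

t=1: a0@(4,3):P a1@(5,3):P a3@(2,0):P a4@(4,2):P a5@(2,1):R a6@(5,3):P a7@(5,3):P a8@(2,1):R a9@(5,0):R
t=2: a0@(5,3):P a1@(5,0):P a3@(2,1):P a4@(3,2):P a5@(2,2):R a6@(5,0):P a7@(5,0):P a8@(2,2):R a9@(5,1):R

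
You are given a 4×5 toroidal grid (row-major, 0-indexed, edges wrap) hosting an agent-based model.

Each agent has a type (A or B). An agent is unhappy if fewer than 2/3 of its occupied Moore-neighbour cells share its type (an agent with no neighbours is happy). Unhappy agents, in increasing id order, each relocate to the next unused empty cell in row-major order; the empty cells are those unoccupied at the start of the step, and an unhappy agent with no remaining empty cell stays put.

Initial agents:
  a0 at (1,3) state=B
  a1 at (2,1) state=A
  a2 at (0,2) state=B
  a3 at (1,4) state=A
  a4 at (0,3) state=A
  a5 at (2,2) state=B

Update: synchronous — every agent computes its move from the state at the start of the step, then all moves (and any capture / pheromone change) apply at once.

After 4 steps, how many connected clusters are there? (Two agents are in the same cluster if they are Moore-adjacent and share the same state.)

t=1: a0@(0,0):B a1@(0,1):A a2@(0,4):B a3@(1,0):A a4@(1,1):A a5@(1,2):B
t=2: a0@(0,2):B a1@(0,3):A a2@(1,3):B a3@(1,4):A a4@(2,0):A a5@(2,1):B
t=3: a0@(0,0):B a1@(0,1):A a2@(0,4):B a3@(1,4):A a4@(1,0):A a5@(1,1):B
t=4: a0@(0,2):B a1@(0,3):A a2@(1,2):B a3@(1,3):A a4@(2,0):A a5@(2,1):B

3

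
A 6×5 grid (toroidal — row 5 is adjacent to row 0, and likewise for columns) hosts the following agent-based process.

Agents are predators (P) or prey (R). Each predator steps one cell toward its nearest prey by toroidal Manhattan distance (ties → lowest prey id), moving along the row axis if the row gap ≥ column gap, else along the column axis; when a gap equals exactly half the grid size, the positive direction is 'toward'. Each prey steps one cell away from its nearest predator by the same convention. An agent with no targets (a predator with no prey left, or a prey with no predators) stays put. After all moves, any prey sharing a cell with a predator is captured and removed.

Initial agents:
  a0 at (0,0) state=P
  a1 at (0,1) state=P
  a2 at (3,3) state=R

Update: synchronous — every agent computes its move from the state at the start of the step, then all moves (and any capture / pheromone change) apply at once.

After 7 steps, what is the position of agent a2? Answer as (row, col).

(1, 2)

t=1: a0@(1,0):P a1@(1,1):P a2@(2,3):R
t=2: a0@(1,4):P a1@(1,2):P a2@(2,2):R
t=3: a0@(1,3):P a1@(2,2):P a2@(3,2):R
t=4: a0@(2,3):P a1@(3,2):P a2@(4,2):R
t=5: a0@(3,3):P a1@(4,2):P a2@(5,2):R
t=6: a0@(4,3):P a1@(5,2):P a2@(0,2):R
t=7: a0@(5,3):P a1@(0,2):P a2@(1,2):R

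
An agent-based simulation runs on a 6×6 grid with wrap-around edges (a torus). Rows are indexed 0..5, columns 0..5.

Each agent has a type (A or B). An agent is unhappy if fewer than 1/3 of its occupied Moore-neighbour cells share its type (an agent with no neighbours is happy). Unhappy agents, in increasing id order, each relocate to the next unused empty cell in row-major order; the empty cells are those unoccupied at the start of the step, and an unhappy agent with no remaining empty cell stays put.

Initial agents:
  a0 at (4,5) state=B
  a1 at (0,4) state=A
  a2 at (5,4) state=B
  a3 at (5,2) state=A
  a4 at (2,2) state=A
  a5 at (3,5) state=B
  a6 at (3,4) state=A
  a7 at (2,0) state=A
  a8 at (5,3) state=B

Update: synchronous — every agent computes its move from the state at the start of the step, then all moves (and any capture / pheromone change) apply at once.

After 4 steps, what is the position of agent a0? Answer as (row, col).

(4, 5)

t=1: a0@(4,5):B a1@(0,0):A a2@(5,4):B a3@(0,1):A a4@(2,2):A a5@(3,5):B a6@(0,2):A a7@(0,3):A a8@(5,3):B
t=2: (unchanged — steady state)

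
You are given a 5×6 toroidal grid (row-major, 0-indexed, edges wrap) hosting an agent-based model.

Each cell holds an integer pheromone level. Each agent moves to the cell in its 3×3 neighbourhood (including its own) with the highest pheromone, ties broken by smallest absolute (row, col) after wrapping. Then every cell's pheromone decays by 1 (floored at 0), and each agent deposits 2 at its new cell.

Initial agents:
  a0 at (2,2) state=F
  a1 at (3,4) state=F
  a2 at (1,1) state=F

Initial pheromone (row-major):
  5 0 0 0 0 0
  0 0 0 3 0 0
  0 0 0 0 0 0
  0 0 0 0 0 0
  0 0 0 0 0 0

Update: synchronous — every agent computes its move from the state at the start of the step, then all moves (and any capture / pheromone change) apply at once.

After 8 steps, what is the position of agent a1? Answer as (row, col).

(1, 3)

t=1: a0@(1,3) a1@(2,3) a2@(0,0) | pheromone: 6 0 0 0 0 0 / 0 0 0 4 0 0 / 0 0 0 2 0 0 / 0 0 0 0 0 0 / 0 0 0 0 0 0
t=2: a0@(1,3) a1@(1,3) a2@(0,0) | pheromone: 7 0 0 0 0 0 / 0 0 0 7 0 0 / 0 0 0 1 0 0 / 0 0 0 0 0 0 / 0 0 0 0 0 0
t=3: a0@(1,3) a1@(1,3) a2@(0,0) | pheromone: 8 0 0 0 0 0 / 0 0 0 10 0 0 / 0 0 0 0 0 0 / 0 0 0 0 0 0 / 0 0 0 0 0 0
t=4: a0@(1,3) a1@(1,3) a2@(0,0) | pheromone: 9 0 0 0 0 0 / 0 0 0 13 0 0 / 0 0 0 0 0 0 / 0 0 0 0 0 0 / 0 0 0 0 0 0
t=5: a0@(1,3) a1@(1,3) a2@(0,0) | pheromone: 10 0 0 0 0 0 / 0 0 0 16 0 0 / 0 0 0 0 0 0 / 0 0 0 0 0 0 / 0 0 0 0 0 0
t=6: a0@(1,3) a1@(1,3) a2@(0,0) | pheromone: 11 0 0 0 0 0 / 0 0 0 19 0 0 / 0 0 0 0 0 0 / 0 0 0 0 0 0 / 0 0 0 0 0 0
t=7: a0@(1,3) a1@(1,3) a2@(0,0) | pheromone: 12 0 0 0 0 0 / 0 0 0 22 0 0 / 0 0 0 0 0 0 / 0 0 0 0 0 0 / 0 0 0 0 0 0
t=8: a0@(1,3) a1@(1,3) a2@(0,0) | pheromone: 13 0 0 0 0 0 / 0 0 0 25 0 0 / 0 0 0 0 0 0 / 0 0 0 0 0 0 / 0 0 0 0 0 0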